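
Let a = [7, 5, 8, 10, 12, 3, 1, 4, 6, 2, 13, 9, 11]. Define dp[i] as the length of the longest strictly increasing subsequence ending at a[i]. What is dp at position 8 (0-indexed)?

3

dp[i] = 1 + max{dp[j] : j<i, a[j]<a[i]} (or 1 if no such j):
i:      0  1  2  3  4  5  6  7  8  9 10 11 12
a[i]:   7  5  8 10 12  3  1  4  6  2 13  9 11
dp:     1  1  2  3  4  1  1  2  3  2  5  4  5
At index 8 the value is 3.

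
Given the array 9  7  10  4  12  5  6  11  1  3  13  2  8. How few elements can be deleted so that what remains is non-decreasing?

8

Fewest deletions = n − (longest non-decreasing subsequence).
Patience tails:
9 → extends → [9]
7 → replaces 9 → [7]
10 → extends → [7, 10]
4 → replaces 7 → [4, 10]
12 → extends → [4, 10, 12]
5 → replaces 10 → [4, 5, 12]
6 → replaces 12 → [4, 5, 6]
11 → extends → [4, 5, 6, 11]
1 → replaces 4 → [1, 5, 6, 11]
3 → replaces 5 → [1, 3, 6, 11]
13 → extends → [1, 3, 6, 11, 13]
2 → replaces 3 → [1, 2, 6, 11, 13]
8 → replaces 11 → [1, 2, 6, 8, 13]
Longest non-decreasing subsequence has length 5, so deletions = 13 − 5 = 8.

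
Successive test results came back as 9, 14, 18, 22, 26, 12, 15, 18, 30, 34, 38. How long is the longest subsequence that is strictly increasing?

8

Track the smallest tail for each achievable length (strict):
9 → extends → [9]
14 → extends → [9, 14]
18 → extends → [9, 14, 18]
22 → extends → [9, 14, 18, 22]
26 → extends → [9, 14, 18, 22, 26]
12 → replaces 14 → [9, 12, 18, 22, 26]
15 → replaces 18 → [9, 12, 15, 22, 26]
18 → replaces 22 → [9, 12, 15, 18, 26]
30 → extends → [9, 12, 15, 18, 26, 30]
34 → extends → [9, 12, 15, 18, 26, 30, 34]
38 → extends → [9, 12, 15, 18, 26, 30, 34, 38]
Eight tails, so the longest strictly increasing subsequence has length 8 (e.g. 9, 14, 18, 22, 26, 30, 34, 38).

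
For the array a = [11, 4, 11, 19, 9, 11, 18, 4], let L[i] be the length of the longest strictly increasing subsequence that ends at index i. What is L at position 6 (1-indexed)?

dp[i] = 1 + max{dp[j] : j<i, a[j]<a[i]} (or 1 if no such j):
i:      1  2  3  4  5  6  7  8
a[i]:  11  4 11 19  9 11 18  4
dp:     1  1  2  3  2  3  4  1
At index 6 the value is 3.

3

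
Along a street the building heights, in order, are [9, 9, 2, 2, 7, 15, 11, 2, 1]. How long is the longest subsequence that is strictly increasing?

Track the smallest tail for each achievable length (strict):
9 → extends → [9]
9 → already a tail → [9]
2 → replaces 9 → [2]
2 → already a tail → [2]
7 → extends → [2, 7]
15 → extends → [2, 7, 15]
11 → replaces 15 → [2, 7, 11]
2 → already a tail → [2, 7, 11]
1 → replaces 2 → [1, 7, 11]
Three tails, so the longest strictly increasing subsequence has length 3 (e.g. 2, 7, 15).

3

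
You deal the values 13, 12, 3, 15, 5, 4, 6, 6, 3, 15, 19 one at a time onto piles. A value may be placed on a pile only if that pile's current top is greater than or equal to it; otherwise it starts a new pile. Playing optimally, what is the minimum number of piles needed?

The minimum number of non-increasing subsequences covering a sequence equals the length of its longest strictly increasing subsequence.
LIS length is 5 (e.g. 3, 5, 6, 15, 19), so 5 piles are needed.

5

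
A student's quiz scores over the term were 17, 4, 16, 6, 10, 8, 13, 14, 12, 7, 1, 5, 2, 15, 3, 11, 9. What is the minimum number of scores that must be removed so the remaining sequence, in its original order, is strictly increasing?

Fewest deletions = n − (longest strictly increasing subsequence).
i:      1  2  3  4  5  6  7  8  9 10 11 12 13 14 15 16 17
a[i]:  17  4 16  6 10  8 13 14 12  7  1  5  2 15  3 11  9
dp:     1  1  2  2  3  3  4  5  4  3  1  2  2  6  3  4  4
max dp = 6, so deletions = 17 − 6 = 11.

11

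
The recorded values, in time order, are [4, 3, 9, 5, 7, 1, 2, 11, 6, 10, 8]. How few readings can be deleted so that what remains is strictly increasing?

7

Fewest deletions = n − (longest strictly increasing subsequence).
i:      1  2  3  4  5  6  7  8  9 10 11
a[i]:   4  3  9  5  7  1  2 11  6 10  8
dp:     1  1  2  2  3  1  2  4  3  4  4
max dp = 4, so deletions = 11 − 4 = 7.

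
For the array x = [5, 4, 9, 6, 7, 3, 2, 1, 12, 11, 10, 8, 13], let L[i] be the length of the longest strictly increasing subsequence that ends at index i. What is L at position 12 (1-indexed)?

4

dp[i] = 1 + max{dp[j] : j<i, x[j]<x[i]} (or 1 if no such j):
i:      1  2  3  4  5  6  7  8  9 10 11 12 13
x[i]:   5  4  9  6  7  3  2  1 12 11 10  8 13
dp:     1  1  2  2  3  1  1  1  4  4  4  4  5
At index 12 the value is 4.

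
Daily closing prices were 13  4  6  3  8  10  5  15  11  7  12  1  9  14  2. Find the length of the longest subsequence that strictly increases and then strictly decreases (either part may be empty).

8

inc[i] = longest strictly increasing subsequence ending at i; dec[i] = longest strictly decreasing subsequence starting at i:
i:      1  2  3  4  5  6  7  8  9 10 11 12 13 14 15
a[i]:  13  4  6  3  8 10  5 15 11  7 12  1  9 14  2
inc:    1  1  2  1  3  4  2  5  5  3  6  1  4  7  2
dec:    4  3  3  2  3  3  2  4  3  2  3  1  2  2  1
Best peak at i=8 (value 15): inc=5, dec=4, length 5+4−1 = 8.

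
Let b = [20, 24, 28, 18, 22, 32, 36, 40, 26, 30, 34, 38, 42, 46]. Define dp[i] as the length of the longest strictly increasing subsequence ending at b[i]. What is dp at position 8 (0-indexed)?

dp[i] = 1 + max{dp[j] : j<i, b[j]<b[i]} (or 1 if no such j):
i:      0  1  2  3  4  5  6  7  8  9 10 11 12 13
b[i]:  20 24 28 18 22 32 36 40 26 30 34 38 42 46
dp:     1  2  3  1  2  4  5  6  3  4  5  6  7  8
At index 8 the value is 3.

3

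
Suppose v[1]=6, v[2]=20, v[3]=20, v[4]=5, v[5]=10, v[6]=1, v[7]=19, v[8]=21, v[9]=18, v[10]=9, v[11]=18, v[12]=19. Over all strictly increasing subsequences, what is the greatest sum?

Let S[i] be the best sum of a strictly increasing subsequence ending at i:
i:      1  2  3  4  5  6  7  8  9 10 11 12
v[i]:   6 20 20  5 10  1 19 21 18  9 18 19
S:      6 26 26  5 16  1 35 56 34 15 34 53
Maximum is 56 (e.g. 6 + 10 + 19 + 21).

56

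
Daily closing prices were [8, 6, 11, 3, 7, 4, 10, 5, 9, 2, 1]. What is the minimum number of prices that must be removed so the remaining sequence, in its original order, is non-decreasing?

7

Fewest deletions = n − (longest non-decreasing subsequence).
i:      1  2  3  4  5  6  7  8  9 10 11
a[i]:   8  6 11  3  7  4 10  5  9  2  1
dp:     1  1  2  1  2  2  3  3  4  1  1
max dp = 4, so deletions = 11 − 4 = 7.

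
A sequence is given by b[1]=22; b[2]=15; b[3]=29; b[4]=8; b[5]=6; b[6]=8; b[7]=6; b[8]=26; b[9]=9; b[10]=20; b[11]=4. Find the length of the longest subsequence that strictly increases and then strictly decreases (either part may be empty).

5

inc[i] = longest strictly increasing subsequence ending at i; dec[i] = longest strictly decreasing subsequence starting at i:
i:      1  2  3  4  5  6  7  8  9 10 11
b[i]:  22 15 29  8  6  8  6 26  9 20  4
inc:    1  1  2  1  1  2  1  3  3  4  1
dec:    5  4  4  3  2  3  2  3  2  2  1
Best peak at i=1 (value 22): inc=1, dec=5, length 1+5−1 = 5.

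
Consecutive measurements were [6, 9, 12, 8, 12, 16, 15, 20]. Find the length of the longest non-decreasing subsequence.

6

Track the smallest tail for each achievable length (allowing ties):
6 → extends → [6]
9 → extends → [6, 9]
12 → extends → [6, 9, 12]
8 → replaces 9 → [6, 8, 12]
12 → extends → [6, 8, 12, 12]
16 → extends → [6, 8, 12, 12, 16]
15 → replaces 16 → [6, 8, 12, 12, 15]
20 → extends → [6, 8, 12, 12, 15, 20]
Six tails, so the longest non-decreasing subsequence has length 6 (e.g. 6, 9, 12, 12, 16, 20).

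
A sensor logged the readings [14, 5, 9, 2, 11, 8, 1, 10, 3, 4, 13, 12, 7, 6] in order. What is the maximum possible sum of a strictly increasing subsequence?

Let S[i] be the best sum of a strictly increasing subsequence ending at i:
i:      1  2  3  4  5  6  7  8  9 10 11 12 13 14
a[i]:  14  5  9  2 11  8  1 10  3  4 13 12  7  6
S:     14  5 14  2 25 13  1 24  5  9 38 37 16 15
Maximum is 38 (e.g. 5 + 9 + 11 + 13).

38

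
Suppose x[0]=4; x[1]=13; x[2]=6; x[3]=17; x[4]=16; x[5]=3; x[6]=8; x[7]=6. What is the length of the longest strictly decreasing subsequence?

Let dp[i] be the longest strictly decreasing subsequence ending at i:
i:      0  1  2  3  4  5  6  7
x[i]:   4 13  6 17 16  3  8  6
dp:     1  1  2  1  2  3  3  4
Maximum is 4.

4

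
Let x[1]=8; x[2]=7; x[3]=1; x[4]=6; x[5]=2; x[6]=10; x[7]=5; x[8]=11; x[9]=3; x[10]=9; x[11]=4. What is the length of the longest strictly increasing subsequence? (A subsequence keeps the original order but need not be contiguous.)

Track the smallest tail for each achievable length (strict):
8 → extends → [8]
7 → replaces 8 → [7]
1 → replaces 7 → [1]
6 → extends → [1, 6]
2 → replaces 6 → [1, 2]
10 → extends → [1, 2, 10]
5 → replaces 10 → [1, 2, 5]
11 → extends → [1, 2, 5, 11]
3 → replaces 5 → [1, 2, 3, 11]
9 → replaces 11 → [1, 2, 3, 9]
4 → replaces 9 → [1, 2, 3, 4]
Four tails, so the longest strictly increasing subsequence has length 4 (e.g. 1, 6, 10, 11).

4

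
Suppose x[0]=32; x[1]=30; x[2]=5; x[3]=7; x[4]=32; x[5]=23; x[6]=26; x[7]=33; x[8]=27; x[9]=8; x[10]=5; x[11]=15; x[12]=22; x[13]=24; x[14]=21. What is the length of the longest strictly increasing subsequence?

6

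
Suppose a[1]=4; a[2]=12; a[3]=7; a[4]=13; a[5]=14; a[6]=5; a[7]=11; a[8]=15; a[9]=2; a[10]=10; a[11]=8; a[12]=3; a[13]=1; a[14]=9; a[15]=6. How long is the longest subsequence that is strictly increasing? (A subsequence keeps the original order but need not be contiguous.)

Let dp[i] be the length of the longest such subsequence ending at index i:
i:      1  2  3  4  5  6  7  8  9 10 11 12 13 14 15
a[i]:   4 12  7 13 14  5 11 15  2 10  8  3  1  9  6
dp:     1  2  2  3  4  2  3  5  1  3  3  2  1  4  3
Maximum dp value is 5.

5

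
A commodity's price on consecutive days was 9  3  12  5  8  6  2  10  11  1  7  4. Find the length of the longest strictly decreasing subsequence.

Negate each value so 'decreasing' becomes 'increasing', then run patience tails on the negated sequence:
-9 → extends → [-9]
-3 → extends → [-9, -3]
-12 → replaces -9 → [-12, -3]
-5 → replaces -3 → [-12, -5]
-8 → replaces -5 → [-12, -8]
-6 → extends → [-12, -8, -6]
-2 → extends → [-12, -8, -6, -2]
-10 → replaces -8 → [-12, -10, -6, -2]
-11 → replaces -10 → [-12, -11, -6, -2]
-1 → extends → [-12, -11, -6, -2, -1]
-7 → replaces -6 → [-12, -11, -7, -2, -1]
-4 → replaces -2 → [-12, -11, -7, -4, -1]
Five tails, so the longest strictly decreasing subsequence of the original has length 5.

5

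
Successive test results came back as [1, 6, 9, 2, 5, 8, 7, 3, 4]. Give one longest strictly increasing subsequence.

Patience tails give the LIS length; then backtrack through the dp parents:
1 → extends → [1]
6 → extends → [1, 6]
9 → extends → [1, 6, 9]
2 → replaces 6 → [1, 2, 9]
5 → replaces 9 → [1, 2, 5]
8 → extends → [1, 2, 5, 8]
7 → replaces 8 → [1, 2, 5, 7]
3 → replaces 5 → [1, 2, 3, 7]
4 → replaces 7 → [1, 2, 3, 4]
Length 4; one witness is 1, 2, 5, 8.

1, 2, 5, 8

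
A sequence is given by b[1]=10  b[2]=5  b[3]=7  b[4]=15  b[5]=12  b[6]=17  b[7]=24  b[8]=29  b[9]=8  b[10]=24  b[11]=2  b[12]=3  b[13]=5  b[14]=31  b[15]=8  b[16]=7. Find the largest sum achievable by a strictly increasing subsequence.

128

Let S[i] be the best sum of a strictly increasing subsequence ending at i:
i:       1   2   3   4   5   6   7   8   9  10  11  12  13  14  15  16
b[i]:   10   5   7  15  12  17  24  29   8  24   2   3   5  31   8   7
S:      10   5  12  27  24  44  68  97  20  68   2   5  10 128  20  17
Maximum is 128 (e.g. 5 + 7 + 15 + 17 + 24 + 29 + 31).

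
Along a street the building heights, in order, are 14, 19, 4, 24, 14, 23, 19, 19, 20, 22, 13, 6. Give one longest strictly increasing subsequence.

Patience tails give the LIS length; then backtrack through the dp parents:
14 → extends → [14]
19 → extends → [14, 19]
4 → replaces 14 → [4, 19]
24 → extends → [4, 19, 24]
14 → replaces 19 → [4, 14, 24]
23 → replaces 24 → [4, 14, 23]
19 → replaces 23 → [4, 14, 19]
19 → already a tail → [4, 14, 19]
20 → extends → [4, 14, 19, 20]
22 → extends → [4, 14, 19, 20, 22]
13 → replaces 14 → [4, 13, 19, 20, 22]
6 → replaces 13 → [4, 6, 19, 20, 22]
Length 5; one witness is 4, 14, 19, 20, 22.

4, 14, 19, 20, 22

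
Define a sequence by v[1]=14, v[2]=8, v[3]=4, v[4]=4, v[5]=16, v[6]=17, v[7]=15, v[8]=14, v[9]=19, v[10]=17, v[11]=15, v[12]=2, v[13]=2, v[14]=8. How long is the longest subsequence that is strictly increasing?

Track the smallest tail for each achievable length (strict):
14 → extends → [14]
8 → replaces 14 → [8]
4 → replaces 8 → [4]
4 → already a tail → [4]
16 → extends → [4, 16]
17 → extends → [4, 16, 17]
15 → replaces 16 → [4, 15, 17]
14 → replaces 15 → [4, 14, 17]
19 → extends → [4, 14, 17, 19]
17 → already a tail → [4, 14, 17, 19]
15 → replaces 17 → [4, 14, 15, 19]
2 → replaces 4 → [2, 14, 15, 19]
2 → already a tail → [2, 14, 15, 19]
8 → replaces 14 → [2, 8, 15, 19]
Four tails, so the longest strictly increasing subsequence has length 4 (e.g. 14, 16, 17, 19).

4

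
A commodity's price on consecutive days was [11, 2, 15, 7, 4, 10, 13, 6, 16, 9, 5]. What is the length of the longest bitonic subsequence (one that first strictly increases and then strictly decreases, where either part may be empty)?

inc[i] = longest strictly increasing subsequence ending at i; dec[i] = longest strictly decreasing subsequence starting at i:
i:      1  2  3  4  5  6  7  8  9 10 11
a[i]:  11  2 15  7  4 10 13  6 16  9  5
inc:    1  1  2  2  2  3  4  3  5  4  3
dec:    4  1  4  3  1  3  3  2  3  2  1
Best peak at i=9 (value 16): inc=5, dec=3, length 5+3−1 = 7.

7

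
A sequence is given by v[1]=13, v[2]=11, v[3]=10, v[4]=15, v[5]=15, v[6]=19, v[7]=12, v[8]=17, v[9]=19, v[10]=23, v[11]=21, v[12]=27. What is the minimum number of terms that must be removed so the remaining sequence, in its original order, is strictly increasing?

6

Fewest deletions = n − (longest strictly increasing subsequence).
Patience tails:
13 → extends → [13]
11 → replaces 13 → [11]
10 → replaces 11 → [10]
15 → extends → [10, 15]
15 → already a tail → [10, 15]
19 → extends → [10, 15, 19]
12 → replaces 15 → [10, 12, 19]
17 → replaces 19 → [10, 12, 17]
19 → extends → [10, 12, 17, 19]
23 → extends → [10, 12, 17, 19, 23]
21 → replaces 23 → [10, 12, 17, 19, 21]
27 → extends → [10, 12, 17, 19, 21, 27]
Longest strictly increasing subsequence has length 6, so deletions = 12 − 6 = 6.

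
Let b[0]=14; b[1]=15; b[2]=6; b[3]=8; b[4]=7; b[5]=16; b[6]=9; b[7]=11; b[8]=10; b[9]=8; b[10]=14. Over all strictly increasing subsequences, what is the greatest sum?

48

Let S[i] be the best sum of a strictly increasing subsequence ending at i:
i:      0  1  2  3  4  5  6  7  8  9 10
b[i]:  14 15  6  8  7 16  9 11 10  8 14
S:     14 29  6 14 13 45 23 34 33 21 48
Maximum is 48 (e.g. 6 + 8 + 9 + 11 + 14).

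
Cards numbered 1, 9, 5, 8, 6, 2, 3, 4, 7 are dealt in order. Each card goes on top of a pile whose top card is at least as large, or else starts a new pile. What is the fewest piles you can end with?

5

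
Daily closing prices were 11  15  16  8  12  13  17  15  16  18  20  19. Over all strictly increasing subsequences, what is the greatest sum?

105

Let S[i] be the best sum of a strictly increasing subsequence ending at i:
i:       1   2   3   4   5   6   7   8   9  10  11  12
a[i]:   11  15  16   8  12  13  17  15  16  18  20  19
S:      11  26  42   8  23  36  59  51  67  85 105 104
Maximum is 105 (e.g. 11 + 12 + 13 + 15 + 16 + 18 + 20).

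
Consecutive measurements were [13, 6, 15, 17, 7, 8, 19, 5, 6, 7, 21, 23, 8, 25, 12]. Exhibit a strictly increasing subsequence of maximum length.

Patience tails give the LIS length; then backtrack through the dp parents:
13 → extends → [13]
6 → replaces 13 → [6]
15 → extends → [6, 15]
17 → extends → [6, 15, 17]
7 → replaces 15 → [6, 7, 17]
8 → replaces 17 → [6, 7, 8]
19 → extends → [6, 7, 8, 19]
5 → replaces 6 → [5, 7, 8, 19]
6 → replaces 7 → [5, 6, 8, 19]
7 → replaces 8 → [5, 6, 7, 19]
21 → extends → [5, 6, 7, 19, 21]
23 → extends → [5, 6, 7, 19, 21, 23]
8 → replaces 19 → [5, 6, 7, 8, 21, 23]
25 → extends → [5, 6, 7, 8, 21, 23, 25]
12 → replaces 21 → [5, 6, 7, 8, 12, 23, 25]
Length 7; one witness is 13, 15, 17, 19, 21, 23, 25.

13, 15, 17, 19, 21, 23, 25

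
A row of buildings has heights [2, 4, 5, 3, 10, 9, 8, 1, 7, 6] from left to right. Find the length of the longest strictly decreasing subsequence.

5

Negate each value so 'decreasing' becomes 'increasing', then run patience tails on the negated sequence:
-2 → extends → [-2]
-4 → replaces -2 → [-4]
-5 → replaces -4 → [-5]
-3 → extends → [-5, -3]
-10 → replaces -5 → [-10, -3]
-9 → replaces -3 → [-10, -9]
-8 → extends → [-10, -9, -8]
-1 → extends → [-10, -9, -8, -1]
-7 → replaces -1 → [-10, -9, -8, -7]
-6 → extends → [-10, -9, -8, -7, -6]
Five tails, so the longest strictly decreasing subsequence of the original has length 5.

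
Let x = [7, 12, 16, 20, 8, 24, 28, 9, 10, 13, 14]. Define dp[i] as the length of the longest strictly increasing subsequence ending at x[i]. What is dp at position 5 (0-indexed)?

5

dp[i] = 1 + max{dp[j] : j<i, x[j]<x[i]} (or 1 if no such j):
i:      0  1  2  3  4  5  6  7  8  9 10
x[i]:   7 12 16 20  8 24 28  9 10 13 14
dp:     1  2  3  4  2  5  6  3  4  5  6
At index 5 the value is 5.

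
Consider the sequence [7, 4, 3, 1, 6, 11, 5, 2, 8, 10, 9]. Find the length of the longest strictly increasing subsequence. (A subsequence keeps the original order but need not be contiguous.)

4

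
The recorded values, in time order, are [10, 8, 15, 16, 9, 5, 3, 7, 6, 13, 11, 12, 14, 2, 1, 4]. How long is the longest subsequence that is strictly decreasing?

Negate each value so 'decreasing' becomes 'increasing', then run patience tails on the negated sequence:
-10 → extends → [-10]
-8 → extends → [-10, -8]
-15 → replaces -10 → [-15, -8]
-16 → replaces -15 → [-16, -8]
-9 → replaces -8 → [-16, -9]
-5 → extends → [-16, -9, -5]
-3 → extends → [-16, -9, -5, -3]
-7 → replaces -5 → [-16, -9, -7, -3]
-6 → replaces -3 → [-16, -9, -7, -6]
-13 → replaces -9 → [-16, -13, -7, -6]
-11 → replaces -7 → [-16, -13, -11, -6]
-12 → replaces -11 → [-16, -13, -12, -6]
-14 → replaces -13 → [-16, -14, -12, -6]
-2 → extends → [-16, -14, -12, -6, -2]
-1 → extends → [-16, -14, -12, -6, -2, -1]
-4 → replaces -2 → [-16, -14, -12, -6, -4, -1]
Six tails, so the longest strictly decreasing subsequence of the original has length 6.

6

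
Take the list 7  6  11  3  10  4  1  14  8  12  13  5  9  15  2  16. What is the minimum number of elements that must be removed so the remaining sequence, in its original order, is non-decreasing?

Fewest deletions = n − (longest non-decreasing subsequence).
Patience tails:
7 → extends → [7]
6 → replaces 7 → [6]
11 → extends → [6, 11]
3 → replaces 6 → [3, 11]
10 → replaces 11 → [3, 10]
4 → replaces 10 → [3, 4]
1 → replaces 3 → [1, 4]
14 → extends → [1, 4, 14]
8 → replaces 14 → [1, 4, 8]
12 → extends → [1, 4, 8, 12]
13 → extends → [1, 4, 8, 12, 13]
5 → replaces 8 → [1, 4, 5, 12, 13]
9 → replaces 12 → [1, 4, 5, 9, 13]
15 → extends → [1, 4, 5, 9, 13, 15]
2 → replaces 4 → [1, 2, 5, 9, 13, 15]
16 → extends → [1, 2, 5, 9, 13, 15, 16]
Longest non-decreasing subsequence has length 7, so deletions = 16 − 7 = 9.

9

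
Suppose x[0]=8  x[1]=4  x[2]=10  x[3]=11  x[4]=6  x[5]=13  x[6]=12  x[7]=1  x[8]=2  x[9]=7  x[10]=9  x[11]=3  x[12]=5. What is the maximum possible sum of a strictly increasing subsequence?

Let S[i] be the best sum of a strictly increasing subsequence ending at i:
i:      0  1  2  3  4  5  6  7  8  9 10 11 12
x[i]:   8  4 10 11  6 13 12  1  2  7  9  3  5
S:      8  4 18 29 10 42 41  1  3 17 26  6 11
Maximum is 42 (e.g. 8 + 10 + 11 + 13).

42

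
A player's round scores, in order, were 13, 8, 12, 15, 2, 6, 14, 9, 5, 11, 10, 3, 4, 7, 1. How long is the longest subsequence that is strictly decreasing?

6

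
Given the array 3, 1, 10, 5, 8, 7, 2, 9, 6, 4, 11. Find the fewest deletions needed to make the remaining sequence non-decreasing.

6

Fewest deletions = n − (longest non-decreasing subsequence).
i:      1  2  3  4  5  6  7  8  9 10 11
a[i]:   3  1 10  5  8  7  2  9  6  4 11
dp:     1  1  2  2  3  3  2  4  3  3  5
max dp = 5, so deletions = 11 − 5 = 6.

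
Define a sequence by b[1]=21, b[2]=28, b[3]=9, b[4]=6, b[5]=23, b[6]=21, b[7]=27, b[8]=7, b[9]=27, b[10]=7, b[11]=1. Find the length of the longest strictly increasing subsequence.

3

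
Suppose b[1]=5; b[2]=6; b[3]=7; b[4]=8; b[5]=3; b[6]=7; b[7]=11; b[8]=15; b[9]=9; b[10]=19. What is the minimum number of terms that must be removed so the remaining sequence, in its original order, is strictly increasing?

3

Fewest deletions = n − (longest strictly increasing subsequence).
Patience tails:
5 → extends → [5]
6 → extends → [5, 6]
7 → extends → [5, 6, 7]
8 → extends → [5, 6, 7, 8]
3 → replaces 5 → [3, 6, 7, 8]
7 → already a tail → [3, 6, 7, 8]
11 → extends → [3, 6, 7, 8, 11]
15 → extends → [3, 6, 7, 8, 11, 15]
9 → replaces 11 → [3, 6, 7, 8, 9, 15]
19 → extends → [3, 6, 7, 8, 9, 15, 19]
Longest strictly increasing subsequence has length 7, so deletions = 10 − 7 = 3.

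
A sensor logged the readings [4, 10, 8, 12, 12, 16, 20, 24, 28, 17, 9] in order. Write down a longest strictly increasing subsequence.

4, 10, 12, 16, 20, 24, 28

Patience tails give the LIS length; then backtrack through the dp parents:
4 → extends → [4]
10 → extends → [4, 10]
8 → replaces 10 → [4, 8]
12 → extends → [4, 8, 12]
12 → already a tail → [4, 8, 12]
16 → extends → [4, 8, 12, 16]
20 → extends → [4, 8, 12, 16, 20]
24 → extends → [4, 8, 12, 16, 20, 24]
28 → extends → [4, 8, 12, 16, 20, 24, 28]
17 → replaces 20 → [4, 8, 12, 16, 17, 24, 28]
9 → replaces 12 → [4, 8, 9, 16, 17, 24, 28]
Length 7; one witness is 4, 10, 12, 16, 20, 24, 28.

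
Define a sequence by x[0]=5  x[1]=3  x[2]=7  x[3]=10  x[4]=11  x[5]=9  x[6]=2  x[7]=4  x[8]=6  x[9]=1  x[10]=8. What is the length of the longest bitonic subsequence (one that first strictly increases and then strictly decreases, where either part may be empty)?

inc[i] = longest strictly increasing subsequence ending at i; dec[i] = longest strictly decreasing subsequence starting at i:
i:      0  1  2  3  4  5  6  7  8  9 10
x[i]:   5  3  7 10 11  9  2  4  6  1  8
inc:    1  1  2  3  4  3  1  2  3  1  4
dec:    4  3  3  4  4  3  2  2  2  1  1
Best peak at i=4 (value 11): inc=4, dec=4, length 4+4−1 = 7.

7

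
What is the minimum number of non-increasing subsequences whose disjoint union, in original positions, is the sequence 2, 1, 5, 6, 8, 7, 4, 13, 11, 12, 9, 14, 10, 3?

Place each on the leftmost legal pile:
2 → new pile 1 (tops now [2])
1 → pile 1 (tops now [1])
5 → new pile 2 (tops now [1, 5])
6 → new pile 3 (tops now [1, 5, 6])
8 → new pile 4 (tops now [1, 5, 6, 8])
7 → pile 4 (tops now [1, 5, 6, 7])
4 → pile 2 (tops now [1, 4, 6, 7])
13 → new pile 5 (tops now [1, 4, 6, 7, 13])
11 → pile 5 (tops now [1, 4, 6, 7, 11])
12 → new pile 6 (tops now [1, 4, 6, 7, 11, 12])
9 → pile 5 (tops now [1, 4, 6, 7, 9, 12])
14 → new pile 7 (tops now [1, 4, 6, 7, 9, 12, 14])
10 → pile 6 (tops now [1, 4, 6, 7, 9, 10, 14])
3 → pile 2 (tops now [1, 3, 6, 7, 9, 10, 14])
Seven piles.

7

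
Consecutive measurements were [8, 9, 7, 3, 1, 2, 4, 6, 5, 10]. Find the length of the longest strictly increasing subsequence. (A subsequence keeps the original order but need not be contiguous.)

5

Track the smallest tail for each achievable length (strict):
8 → extends → [8]
9 → extends → [8, 9]
7 → replaces 8 → [7, 9]
3 → replaces 7 → [3, 9]
1 → replaces 3 → [1, 9]
2 → replaces 9 → [1, 2]
4 → extends → [1, 2, 4]
6 → extends → [1, 2, 4, 6]
5 → replaces 6 → [1, 2, 4, 5]
10 → extends → [1, 2, 4, 5, 10]
Five tails, so the longest strictly increasing subsequence has length 5 (e.g. 1, 2, 4, 6, 10).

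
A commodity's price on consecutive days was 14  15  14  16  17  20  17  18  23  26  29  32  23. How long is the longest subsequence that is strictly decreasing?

Let dp[i] be the longest strictly decreasing subsequence ending at i:
i:      1  2  3  4  5  6  7  8  9 10 11 12 13
a[i]:  14 15 14 16 17 20 17 18 23 26 29 32 23
dp:     1  1  2  1  1  1  2  2  1  1  1  1  2
Maximum is 2.

2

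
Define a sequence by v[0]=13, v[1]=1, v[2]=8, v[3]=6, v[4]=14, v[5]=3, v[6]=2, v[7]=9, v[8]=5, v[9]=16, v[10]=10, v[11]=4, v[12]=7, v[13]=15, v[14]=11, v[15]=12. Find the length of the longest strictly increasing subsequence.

6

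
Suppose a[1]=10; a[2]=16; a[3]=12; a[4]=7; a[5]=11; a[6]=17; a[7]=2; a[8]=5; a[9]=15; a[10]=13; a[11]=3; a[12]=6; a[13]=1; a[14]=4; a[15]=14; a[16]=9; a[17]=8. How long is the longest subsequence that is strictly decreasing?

Negate each value so 'decreasing' becomes 'increasing', then run patience tails on the negated sequence:
-10 → extends → [-10]
-16 → replaces -10 → [-16]
-12 → extends → [-16, -12]
-7 → extends → [-16, -12, -7]
-11 → replaces -7 → [-16, -12, -11]
-17 → replaces -16 → [-17, -12, -11]
-2 → extends → [-17, -12, -11, -2]
-5 → replaces -2 → [-17, -12, -11, -5]
-15 → replaces -12 → [-17, -15, -11, -5]
-13 → replaces -11 → [-17, -15, -13, -5]
-3 → extends → [-17, -15, -13, -5, -3]
-6 → replaces -5 → [-17, -15, -13, -6, -3]
-1 → extends → [-17, -15, -13, -6, -3, -1]
-4 → replaces -3 → [-17, -15, -13, -6, -4, -1]
-14 → replaces -13 → [-17, -15, -14, -6, -4, -1]
-9 → replaces -6 → [-17, -15, -14, -9, -4, -1]
-8 → replaces -4 → [-17, -15, -14, -9, -8, -1]
Six tails, so the longest strictly decreasing subsequence of the original has length 6.

6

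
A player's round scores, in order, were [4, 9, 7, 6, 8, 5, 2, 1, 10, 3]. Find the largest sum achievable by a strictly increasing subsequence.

29

Let S[i] be the best sum of a strictly increasing subsequence ending at i:
i:      1  2  3  4  5  6  7  8  9 10
a[i]:   4  9  7  6  8  5  2  1 10  3
S:      4 13 11 10 19  9  2  1 29  5
Maximum is 29 (e.g. 4 + 7 + 8 + 10).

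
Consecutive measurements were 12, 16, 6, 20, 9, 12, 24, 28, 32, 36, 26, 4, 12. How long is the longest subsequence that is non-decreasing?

Let dp[i] be the length of the longest such subsequence ending at index i:
i:      1  2  3  4  5  6  7  8  9 10 11 12 13
a[i]:  12 16  6 20  9 12 24 28 32 36 26  4 12
dp:     1  2  1  3  2  3  4  5  6  7  5  1  4
Maximum dp value is 7.

7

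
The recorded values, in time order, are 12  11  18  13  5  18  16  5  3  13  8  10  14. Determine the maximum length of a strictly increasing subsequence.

4

Track the smallest tail for each achievable length (strict):
12 → extends → [12]
11 → replaces 12 → [11]
18 → extends → [11, 18]
13 → replaces 18 → [11, 13]
5 → replaces 11 → [5, 13]
18 → extends → [5, 13, 18]
16 → replaces 18 → [5, 13, 16]
5 → already a tail → [5, 13, 16]
3 → replaces 5 → [3, 13, 16]
13 → already a tail → [3, 13, 16]
8 → replaces 13 → [3, 8, 16]
10 → replaces 16 → [3, 8, 10]
14 → extends → [3, 8, 10, 14]
Four tails, so the longest strictly increasing subsequence has length 4 (e.g. 5, 8, 10, 14).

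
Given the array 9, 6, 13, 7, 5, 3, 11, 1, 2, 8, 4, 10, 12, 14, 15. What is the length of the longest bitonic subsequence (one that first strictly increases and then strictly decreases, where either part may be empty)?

7

inc[i] = longest strictly increasing subsequence ending at i; dec[i] = longest strictly decreasing subsequence starting at i:
i:      1  2  3  4  5  6  7  8  9 10 11 12 13 14 15
a[i]:   9  6 13  7  5  3 11  1  2  8  4 10 12 14 15
inc:    1  1  2  2  1  1  3  1  2  3  3  4  5  6  7
dec:    5  4  5  4  3  2  3  1  1  2  1  1  1  1  1
Best peak at i=15 (value 15): inc=7, dec=1, length 7+1−1 = 7.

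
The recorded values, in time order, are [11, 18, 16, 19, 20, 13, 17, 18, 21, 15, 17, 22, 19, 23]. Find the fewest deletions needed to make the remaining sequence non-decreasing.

Fewest deletions = n − (longest non-decreasing subsequence).
Patience tails:
11 → extends → [11]
18 → extends → [11, 18]
16 → replaces 18 → [11, 16]
19 → extends → [11, 16, 19]
20 → extends → [11, 16, 19, 20]
13 → replaces 16 → [11, 13, 19, 20]
17 → replaces 19 → [11, 13, 17, 20]
18 → replaces 20 → [11, 13, 17, 18]
21 → extends → [11, 13, 17, 18, 21]
15 → replaces 17 → [11, 13, 15, 18, 21]
17 → replaces 18 → [11, 13, 15, 17, 21]
22 → extends → [11, 13, 15, 17, 21, 22]
19 → replaces 21 → [11, 13, 15, 17, 19, 22]
23 → extends → [11, 13, 15, 17, 19, 22, 23]
Longest non-decreasing subsequence has length 7, so deletions = 14 − 7 = 7.

7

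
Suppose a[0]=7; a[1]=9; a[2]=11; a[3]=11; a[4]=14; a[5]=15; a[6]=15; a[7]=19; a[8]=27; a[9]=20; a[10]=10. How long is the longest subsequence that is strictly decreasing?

3

Negate each value so 'decreasing' becomes 'increasing', then run patience tails on the negated sequence:
-7 → extends → [-7]
-9 → replaces -7 → [-9]
-11 → replaces -9 → [-11]
-11 → already a tail → [-11]
-14 → replaces -11 → [-14]
-15 → replaces -14 → [-15]
-15 → already a tail → [-15]
-19 → replaces -15 → [-19]
-27 → replaces -19 → [-27]
-20 → extends → [-27, -20]
-10 → extends → [-27, -20, -10]
Three tails, so the longest strictly decreasing subsequence of the original has length 3.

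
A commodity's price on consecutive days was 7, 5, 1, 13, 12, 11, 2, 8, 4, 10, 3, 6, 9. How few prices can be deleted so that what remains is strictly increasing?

Fewest deletions = n − (longest strictly increasing subsequence).
i:      1  2  3  4  5  6  7  8  9 10 11 12 13
a[i]:   7  5  1 13 12 11  2  8  4 10  3  6  9
dp:     1  1  1  2  2  2  2  3  3  4  3  4  5
max dp = 5, so deletions = 13 − 5 = 8.

8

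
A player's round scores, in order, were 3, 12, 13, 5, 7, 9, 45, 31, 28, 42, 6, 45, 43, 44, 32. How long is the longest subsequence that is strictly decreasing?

4

Negate each value so 'decreasing' becomes 'increasing', then run patience tails on the negated sequence:
-3 → extends → [-3]
-12 → replaces -3 → [-12]
-13 → replaces -12 → [-13]
-5 → extends → [-13, -5]
-7 → replaces -5 → [-13, -7]
-9 → replaces -7 → [-13, -9]
-45 → replaces -13 → [-45, -9]
-31 → replaces -9 → [-45, -31]
-28 → extends → [-45, -31, -28]
-42 → replaces -31 → [-45, -42, -28]
-6 → extends → [-45, -42, -28, -6]
-45 → already a tail → [-45, -42, -28, -6]
-43 → replaces -42 → [-45, -43, -28, -6]
-44 → replaces -43 → [-45, -44, -28, -6]
-32 → replaces -28 → [-45, -44, -32, -6]
Four tails, so the longest strictly decreasing subsequence of the original has length 4.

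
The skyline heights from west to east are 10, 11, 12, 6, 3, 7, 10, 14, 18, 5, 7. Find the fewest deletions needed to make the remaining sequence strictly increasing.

6

Fewest deletions = n − (longest strictly increasing subsequence).
i:      1  2  3  4  5  6  7  8  9 10 11
a[i]:  10 11 12  6  3  7 10 14 18  5  7
dp:     1  2  3  1  1  2  3  4  5  2  3
max dp = 5, so deletions = 11 − 5 = 6.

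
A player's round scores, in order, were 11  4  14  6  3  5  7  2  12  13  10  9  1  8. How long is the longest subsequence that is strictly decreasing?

Let dp[i] be the longest strictly decreasing subsequence ending at i:
i:      1  2  3  4  5  6  7  8  9 10 11 12 13 14
a[i]:  11  4 14  6  3  5  7  2 12 13 10  9  1  8
dp:     1  2  1  2  3  3  2  4  2  2  3  4  5  5
Maximum is 5.

5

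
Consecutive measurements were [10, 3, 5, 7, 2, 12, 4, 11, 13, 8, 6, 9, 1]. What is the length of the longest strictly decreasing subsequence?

5

Negate each value so 'decreasing' becomes 'increasing', then run patience tails on the negated sequence:
-10 → extends → [-10]
-3 → extends → [-10, -3]
-5 → replaces -3 → [-10, -5]
-7 → replaces -5 → [-10, -7]
-2 → extends → [-10, -7, -2]
-12 → replaces -10 → [-12, -7, -2]
-4 → replaces -2 → [-12, -7, -4]
-11 → replaces -7 → [-12, -11, -4]
-13 → replaces -12 → [-13, -11, -4]
-8 → replaces -4 → [-13, -11, -8]
-6 → extends → [-13, -11, -8, -6]
-9 → replaces -8 → [-13, -11, -9, -6]
-1 → extends → [-13, -11, -9, -6, -1]
Five tails, so the longest strictly decreasing subsequence of the original has length 5.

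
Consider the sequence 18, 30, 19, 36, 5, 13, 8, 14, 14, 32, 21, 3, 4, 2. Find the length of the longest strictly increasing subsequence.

4

Track the smallest tail for each achievable length (strict):
18 → extends → [18]
30 → extends → [18, 30]
19 → replaces 30 → [18, 19]
36 → extends → [18, 19, 36]
5 → replaces 18 → [5, 19, 36]
13 → replaces 19 → [5, 13, 36]
8 → replaces 13 → [5, 8, 36]
14 → replaces 36 → [5, 8, 14]
14 → already a tail → [5, 8, 14]
32 → extends → [5, 8, 14, 32]
21 → replaces 32 → [5, 8, 14, 21]
3 → replaces 5 → [3, 8, 14, 21]
4 → replaces 8 → [3, 4, 14, 21]
2 → replaces 3 → [2, 4, 14, 21]
Four tails, so the longest strictly increasing subsequence has length 4 (e.g. 5, 13, 14, 32).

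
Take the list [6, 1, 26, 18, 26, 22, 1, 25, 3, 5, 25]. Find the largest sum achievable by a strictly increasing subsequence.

71

Let S[i] be the best sum of a strictly increasing subsequence ending at i:
i:      1  2  3  4  5  6  7  8  9 10 11
a[i]:   6  1 26 18 26 22  1 25  3  5 25
S:      6  1 32 24 50 46  1 71  4  9 71
Maximum is 71 (e.g. 6 + 18 + 22 + 25).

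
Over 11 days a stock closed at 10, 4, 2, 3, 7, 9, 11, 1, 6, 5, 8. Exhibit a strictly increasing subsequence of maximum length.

Patience tails give the LIS length; then backtrack through the dp parents:
10 → extends → [10]
4 → replaces 10 → [4]
2 → replaces 4 → [2]
3 → extends → [2, 3]
7 → extends → [2, 3, 7]
9 → extends → [2, 3, 7, 9]
11 → extends → [2, 3, 7, 9, 11]
1 → replaces 2 → [1, 3, 7, 9, 11]
6 → replaces 7 → [1, 3, 6, 9, 11]
5 → replaces 6 → [1, 3, 5, 9, 11]
8 → replaces 9 → [1, 3, 5, 8, 11]
Length 5; one witness is 2, 3, 7, 9, 11.

2, 3, 7, 9, 11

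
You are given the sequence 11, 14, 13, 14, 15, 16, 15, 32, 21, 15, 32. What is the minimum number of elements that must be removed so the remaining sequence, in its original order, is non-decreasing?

4

Fewest deletions = n − (longest non-decreasing subsequence).
Patience tails:
11 → extends → [11]
14 → extends → [11, 14]
13 → replaces 14 → [11, 13]
14 → extends → [11, 13, 14]
15 → extends → [11, 13, 14, 15]
16 → extends → [11, 13, 14, 15, 16]
15 → replaces 16 → [11, 13, 14, 15, 15]
32 → extends → [11, 13, 14, 15, 15, 32]
21 → replaces 32 → [11, 13, 14, 15, 15, 21]
15 → replaces 21 → [11, 13, 14, 15, 15, 15]
32 → extends → [11, 13, 14, 15, 15, 15, 32]
Longest non-decreasing subsequence has length 7, so deletions = 11 − 7 = 4.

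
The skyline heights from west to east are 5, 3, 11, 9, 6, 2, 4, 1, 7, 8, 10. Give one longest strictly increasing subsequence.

Patience tails give the LIS length; then backtrack through the dp parents:
5 → extends → [5]
3 → replaces 5 → [3]
11 → extends → [3, 11]
9 → replaces 11 → [3, 9]
6 → replaces 9 → [3, 6]
2 → replaces 3 → [2, 6]
4 → replaces 6 → [2, 4]
1 → replaces 2 → [1, 4]
7 → extends → [1, 4, 7]
8 → extends → [1, 4, 7, 8]
10 → extends → [1, 4, 7, 8, 10]
Length 5; one witness is 5, 6, 7, 8, 10.

5, 6, 7, 8, 10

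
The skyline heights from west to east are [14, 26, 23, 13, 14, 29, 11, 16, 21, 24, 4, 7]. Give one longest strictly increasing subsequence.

13, 14, 16, 21, 24

Patience tails give the LIS length; then backtrack through the dp parents:
14 → extends → [14]
26 → extends → [14, 26]
23 → replaces 26 → [14, 23]
13 → replaces 14 → [13, 23]
14 → replaces 23 → [13, 14]
29 → extends → [13, 14, 29]
11 → replaces 13 → [11, 14, 29]
16 → replaces 29 → [11, 14, 16]
21 → extends → [11, 14, 16, 21]
24 → extends → [11, 14, 16, 21, 24]
4 → replaces 11 → [4, 14, 16, 21, 24]
7 → replaces 14 → [4, 7, 16, 21, 24]
Length 5; one witness is 13, 14, 16, 21, 24.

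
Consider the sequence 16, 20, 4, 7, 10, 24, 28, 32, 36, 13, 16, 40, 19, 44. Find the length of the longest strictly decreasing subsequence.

2

Let dp[i] be the longest strictly decreasing subsequence ending at i:
i:      1  2  3  4  5  6  7  8  9 10 11 12 13 14
a[i]:  16 20  4  7 10 24 28 32 36 13 16 40 19 44
dp:     1  1  2  2  2  1  1  1  1  2  2  1  2  1
Maximum is 2.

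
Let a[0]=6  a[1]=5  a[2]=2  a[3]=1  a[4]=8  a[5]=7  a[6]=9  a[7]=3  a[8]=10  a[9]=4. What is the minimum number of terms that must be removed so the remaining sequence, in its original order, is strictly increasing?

Fewest deletions = n − (longest strictly increasing subsequence).
i:      0  1  2  3  4  5  6  7  8  9
a[i]:   6  5  2  1  8  7  9  3 10  4
dp:     1  1  1  1  2  2  3  2  4  3
max dp = 4, so deletions = 10 − 4 = 6.

6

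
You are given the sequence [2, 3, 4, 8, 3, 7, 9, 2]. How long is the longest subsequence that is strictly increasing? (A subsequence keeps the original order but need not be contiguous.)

Let dp[i] be the length of the longest such subsequence ending at index i:
i:     1 2 3 4 5 6 7 8
a[i]:  2 3 4 8 3 7 9 2
dp:    1 2 3 4 2 4 5 1
Maximum dp value is 5.

5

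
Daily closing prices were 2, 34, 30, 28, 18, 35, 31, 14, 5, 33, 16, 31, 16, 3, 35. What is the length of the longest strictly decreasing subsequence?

7

Let dp[i] be the longest strictly decreasing subsequence ending at i:
i:      1  2  3  4  5  6  7  8  9 10 11 12 13 14 15
a[i]:   2 34 30 28 18 35 31 14  5 33 16 31 16  3 35
dp:     1  1  2  3  4  1  2  5  6  2  5  3  5  7  1
Maximum is 7.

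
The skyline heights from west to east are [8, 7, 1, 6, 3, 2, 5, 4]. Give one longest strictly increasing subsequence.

Patience tails give the LIS length; then backtrack through the dp parents:
8 → extends → [8]
7 → replaces 8 → [7]
1 → replaces 7 → [1]
6 → extends → [1, 6]
3 → replaces 6 → [1, 3]
2 → replaces 3 → [1, 2]
5 → extends → [1, 2, 5]
4 → replaces 5 → [1, 2, 4]
Length 3; one witness is 1, 3, 5.

1, 3, 5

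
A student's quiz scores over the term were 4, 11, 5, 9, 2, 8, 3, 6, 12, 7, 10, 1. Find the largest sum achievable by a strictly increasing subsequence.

Let S[i] be the best sum of a strictly increasing subsequence ending at i:
i:      1  2  3  4  5  6  7  8  9 10 11 12
a[i]:   4 11  5  9  2  8  3  6 12  7 10  1
S:      4 15  9 18  2 17  5 15 30 22 32  1
Maximum is 32 (e.g. 4 + 5 + 6 + 7 + 10).

32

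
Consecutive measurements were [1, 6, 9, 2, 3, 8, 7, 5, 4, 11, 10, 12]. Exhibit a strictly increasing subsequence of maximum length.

1, 2, 3, 8, 11, 12

Patience tails give the LIS length; then backtrack through the dp parents:
1 → extends → [1]
6 → extends → [1, 6]
9 → extends → [1, 6, 9]
2 → replaces 6 → [1, 2, 9]
3 → replaces 9 → [1, 2, 3]
8 → extends → [1, 2, 3, 8]
7 → replaces 8 → [1, 2, 3, 7]
5 → replaces 7 → [1, 2, 3, 5]
4 → replaces 5 → [1, 2, 3, 4]
11 → extends → [1, 2, 3, 4, 11]
10 → replaces 11 → [1, 2, 3, 4, 10]
12 → extends → [1, 2, 3, 4, 10, 12]
Length 6; one witness is 1, 2, 3, 8, 11, 12.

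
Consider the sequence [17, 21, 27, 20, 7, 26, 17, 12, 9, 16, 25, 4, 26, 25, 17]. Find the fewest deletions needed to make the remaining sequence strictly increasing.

10

Fewest deletions = n − (longest strictly increasing subsequence).
i:      1  2  3  4  5  6  7  8  9 10 11 12 13 14 15
a[i]:  17 21 27 20  7 26 17 12  9 16 25  4 26 25 17
dp:     1  2  3  2  1  3  2  2  2  3  4  1  5  4  4
max dp = 5, so deletions = 15 − 5 = 10.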